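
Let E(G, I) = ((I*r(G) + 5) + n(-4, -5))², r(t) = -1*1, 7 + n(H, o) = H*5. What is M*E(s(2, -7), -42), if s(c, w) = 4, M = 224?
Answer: 89600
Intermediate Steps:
n(H, o) = -7 + 5*H (n(H, o) = -7 + H*5 = -7 + 5*H)
r(t) = -1
E(G, I) = (-22 - I)² (E(G, I) = ((I*(-1) + 5) + (-7 + 5*(-4)))² = ((-I + 5) + (-7 - 20))² = ((5 - I) - 27)² = (-22 - I)²)
M*E(s(2, -7), -42) = 224*(22 - 42)² = 224*(-20)² = 224*400 = 89600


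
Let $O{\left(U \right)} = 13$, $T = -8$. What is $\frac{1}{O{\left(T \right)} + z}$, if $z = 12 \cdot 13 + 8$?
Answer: $\frac{1}{177} \approx 0.0056497$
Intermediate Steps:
$z = 164$ ($z = 156 + 8 = 164$)
$\frac{1}{O{\left(T \right)} + z} = \frac{1}{13 + 164} = \frac{1}{177}$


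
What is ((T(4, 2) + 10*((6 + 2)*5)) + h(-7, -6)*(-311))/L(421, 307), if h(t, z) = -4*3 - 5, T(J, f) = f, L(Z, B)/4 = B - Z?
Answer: -5689/456 ≈ -12.476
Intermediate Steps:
L(Z, B) = -4*Z + 4*B (L(Z, B) = 4*(B - Z) = -4*Z + 4*B)
h(t, z) = -17 (h(t, z) = -12 - 5 = -17)
((T(4, 2) + 10*((6 + 2)*5)) + h(-7, -6)*(-311))/L(421, 307) = ((2 + 10*((6 + 2)*5)) - 17*(-311))/(-4*421 + 4*307) = ((2 + 10*(8*5)) + 5287)/(-1684 + 1228) = ((2 + 10*40) + 5287)/(-456) = ((2 + 400) + 5287)*(-1/456) = (402 + 5287)*(-1/456) = 5689*(-1/456) = -5689/456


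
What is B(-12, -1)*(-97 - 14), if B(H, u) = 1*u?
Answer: 111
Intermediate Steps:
B(H, u) = u
B(-12, -1)*(-97 - 14) = -(-97 - 14) = -1*(-111) = 111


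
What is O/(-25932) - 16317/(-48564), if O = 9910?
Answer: -1614911/34982268 ≈ -0.046164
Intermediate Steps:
O/(-25932) - 16317/(-48564) = 9910/(-25932) - 16317/(-48564) = 9910*(-1/25932) - 16317*(-1/48564) = -4955/12966 + 1813/5396 = -1614911/34982268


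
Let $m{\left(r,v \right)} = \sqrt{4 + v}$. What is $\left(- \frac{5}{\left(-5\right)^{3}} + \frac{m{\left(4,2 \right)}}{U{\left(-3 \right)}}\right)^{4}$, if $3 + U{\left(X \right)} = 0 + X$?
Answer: $\frac{413161}{14062500} - \frac{631 \sqrt{6}}{140625} \approx 0.018389$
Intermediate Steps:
$U{\left(X \right)} = -3 + X$ ($U{\left(X \right)} = -3 + \left(0 + X\right) = -3 + X$)
$\left(- \frac{5}{\left(-5\right)^{3}} + \frac{m{\left(4,2 \right)}}{U{\left(-3 \right)}}\right)^{4} = \left(- \frac{5}{\left(-5\right)^{3}} + \frac{\sqrt{4 + 2}}{-3 - 3}\right)^{4} = \left(- \frac{5}{-125} + \frac{\sqrt{6}}{-6}\right)^{4} = \left(\left(-5\right) \left(- \frac{1}{125}\right) + \sqrt{6} \left(- \frac{1}{6}\right)\right)^{4} = \left(\frac{1}{25} - \frac{\sqrt{6}}{6}\right)^{4}$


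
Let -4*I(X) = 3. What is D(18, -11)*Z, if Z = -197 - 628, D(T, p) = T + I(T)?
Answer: -56925/4 ≈ -14231.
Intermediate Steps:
I(X) = -3/4 (I(X) = -1/4*3 = -3/4)
D(T, p) = -3/4 + T (D(T, p) = T - 3/4 = -3/4 + T)
Z = -825
D(18, -11)*Z = (-3/4 + 18)*(-825) = (69/4)*(-825) = -56925/4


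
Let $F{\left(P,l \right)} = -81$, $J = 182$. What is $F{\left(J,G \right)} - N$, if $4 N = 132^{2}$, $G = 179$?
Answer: $-4437$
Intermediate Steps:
$N = 4356$ ($N = \frac{132^{2}}{4} = \frac{1}{4} \cdot 17424 = 4356$)
$F{\left(J,G \right)} - N = -81 - 4356 = -4437$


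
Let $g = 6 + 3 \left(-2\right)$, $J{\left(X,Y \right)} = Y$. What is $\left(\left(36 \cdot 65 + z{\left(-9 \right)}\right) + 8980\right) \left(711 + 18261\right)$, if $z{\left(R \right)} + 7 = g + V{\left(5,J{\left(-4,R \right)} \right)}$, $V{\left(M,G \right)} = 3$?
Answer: $214687152$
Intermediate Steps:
$g = 0$ ($g = 6 - 6 = 0$)
$z{\left(R \right)} = -4$ ($z{\left(R \right)} = -7 + \left(0 + 3\right) = -7 + 3 = -4$)
$\left(\left(36 \cdot 65 + z{\left(-9 \right)}\right) + 8980\right) \left(711 + 18261\right) = \left(\left(36 \cdot 65 - 4\right) + 8980\right) \left(711 + 18261\right) = \left(\left(2340 - 4\right) + 8980\right) 18972 = \left(2336 + 8980\right) 18972 = 11316 \cdot 18972 = 214687152$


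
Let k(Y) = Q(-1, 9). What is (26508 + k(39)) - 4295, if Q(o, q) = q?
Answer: 22222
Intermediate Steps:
k(Y) = 9
(26508 + k(39)) - 4295 = (26508 + 9) - 4295 = 26517 - 4295 = 22222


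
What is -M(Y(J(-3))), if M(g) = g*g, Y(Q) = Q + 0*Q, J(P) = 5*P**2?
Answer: -2025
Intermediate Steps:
Y(Q) = Q (Y(Q) = Q + 0 = Q)
M(g) = g**2
-M(Y(J(-3))) = -(5*(-3)**2)**2 = -(5*9)**2 = -1*45**2 = -1*2025 = -2025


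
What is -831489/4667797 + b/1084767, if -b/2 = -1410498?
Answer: 4088621612583/1687824049433 ≈ 2.4224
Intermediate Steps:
b = 2820996 (b = -2*(-1410498) = 2820996)
-831489/4667797 + b/1084767 = -831489/4667797 + 2820996/1084767 = -831489*1/4667797 + 2820996*(1/1084767) = -831489/4667797 + 940332/361589 = 4088621612583/1687824049433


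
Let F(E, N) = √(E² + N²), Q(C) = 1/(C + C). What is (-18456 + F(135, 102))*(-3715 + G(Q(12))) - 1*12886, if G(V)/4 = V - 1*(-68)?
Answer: 63528046 - 20657*√3181/2 ≈ 6.2946e+7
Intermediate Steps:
Q(C) = 1/(2*C)
G(V) = 272 + 4*V (G(V) = 4*(V - 1*(-68)) = 4*(V + 68) = 4*(68 + V) = 272 + 4*V)
(-18456 + F(135, 102))*(-3715 + G(Q(12))) - 1*12886 = (-18456 + √(135² + 102²))*(-3715 + (272 + 4*((½)/12))) - 1*12886 = (-18456 + √(18225 + 10404))*(-3715 + (272 + 4*((½)*(1/12)))) - 12886 = (-18456 + √28629)*(-3715 + (272 + 4*(1/24))) - 12886 = (-18456 + 3*√3181)*(-3715 + (272 + ⅙)) - 12886 = (-18456 + 3*√3181)*(-3715 + 1633/6) - 12886 = (-18456 + 3*√3181)*(-20657/6) - 12886 = (63540932 - 20657*√3181/2) - 12886 = 63528046 - 20657*√3181/2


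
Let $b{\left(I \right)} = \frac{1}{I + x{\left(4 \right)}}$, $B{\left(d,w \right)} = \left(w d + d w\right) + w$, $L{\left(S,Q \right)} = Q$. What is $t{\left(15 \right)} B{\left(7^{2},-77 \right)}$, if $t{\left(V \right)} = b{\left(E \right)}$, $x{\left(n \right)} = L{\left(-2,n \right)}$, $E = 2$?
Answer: $- \frac{2541}{2} \approx -1270.5$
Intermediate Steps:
$x{\left(n \right)} = n$
$B{\left(d,w \right)} = w + 2 d w$ ($B{\left(d,w \right)} = \left(d w + d w\right) + w = 2 d w + w = w + 2 d w$)
$b{\left(I \right)} = \frac{1}{4 + I}$ ($b{\left(I \right)} = \frac{1}{I + 4} = \frac{1}{4 + I}$)
$t{\left(V \right)} = \frac{1}{6}$ ($t{\left(V \right)} = \frac{1}{4 + 2} = \frac{1}{6}$)
$t{\left(15 \right)} B{\left(7^{2},-77 \right)} = \frac{\left(-77\right) \left(1 + 2 \cdot 7^{2}\right)}{6} = \frac{\left(-77\right) \left(1 + 2 \cdot 49\right)}{6} = \frac{\left(-77\right) \left(1 + 98\right)}{6} = \frac{\left(-77\right) 99}{6} = \frac{1}{6} \left(-7623\right) = - \frac{2541}{2}$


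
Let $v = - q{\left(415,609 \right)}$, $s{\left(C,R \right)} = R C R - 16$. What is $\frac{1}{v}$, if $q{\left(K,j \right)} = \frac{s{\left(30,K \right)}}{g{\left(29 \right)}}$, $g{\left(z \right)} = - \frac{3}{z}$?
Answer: $\frac{3}{149835286} \approx 2.0022 \cdot 10^{-8}$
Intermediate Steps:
$s{\left(C,R \right)} = -16 + C R^{2}$ ($s{\left(C,R \right)} = C R R - 16 = C R^{2} - 16 = -16 + C R^{2}$)
$q{\left(K,j \right)} = \frac{464}{3} - 290 K^{2}$ ($q{\left(K,j \right)} = \frac{-16 + 30 K^{2}}{\left(-3\right) \frac{1}{29}} = \frac{-16 + 30 K^{2}}{- \frac{3}{29}} = \left(-16 + 30 K^{2}\right) \left(- \frac{29}{3}\right) = \frac{464}{3} - 290 K^{2}$)
$v = \frac{149835286}{3}$ ($v = - (\frac{464}{3} - 290 \cdot 415^{2}) = - (\frac{464}{3} - 49945250) = \left(-1\right) \left(- \frac{149835286}{3}\right) = \frac{149835286}{3} \approx 4.9945 \cdot 10^{7}$)
$\frac{1}{v} = \frac{1}{\frac{149835286}{3}} = \frac{3}{149835286}$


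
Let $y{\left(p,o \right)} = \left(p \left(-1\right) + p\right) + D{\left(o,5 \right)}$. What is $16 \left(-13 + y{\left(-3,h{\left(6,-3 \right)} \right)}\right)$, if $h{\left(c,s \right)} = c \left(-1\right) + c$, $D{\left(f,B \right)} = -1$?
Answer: $-224$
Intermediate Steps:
$h{\left(c,s \right)} = 0$ ($h{\left(c,s \right)} = - c + c = 0$)
$y{\left(p,o \right)} = -1$ ($y{\left(p,o \right)} = \left(p \left(-1\right) + p\right) - 1 = \left(- p + p\right) - 1 = 0 - 1 = -1$)
$16 \left(-13 + y{\left(-3,h{\left(6,-3 \right)} \right)}\right) = 16 \left(-13 - 1\right) = 16 \left(-14\right) = -224$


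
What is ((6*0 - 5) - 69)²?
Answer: 5476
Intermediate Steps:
((6*0 - 5) - 69)² = ((0 - 5) - 69)² = (-5 - 69)² = (-74)² = 5476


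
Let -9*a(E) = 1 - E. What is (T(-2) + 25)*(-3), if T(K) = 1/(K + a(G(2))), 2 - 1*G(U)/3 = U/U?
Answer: -1173/16 ≈ -73.313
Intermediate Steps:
G(U) = 3 (G(U) = 6 - 3*U/U = 6 - 3*1 = 6 - 3 = 3)
a(E) = -⅑ + E/9 (a(E) = -(1 - E)/9 = -⅑ + E/9)
T(K) = 1/(2/9 + K) (T(K) = 1/(K + (-⅑ + (⅑)*3)) = 1/(K + (-⅑ + ⅓)) = 1/(K + 2/9) = 1/(2/9 + K))
(T(-2) + 25)*(-3) = (9/(2 + 9*(-2)) + 25)*(-3) = (9/(2 - 18) + 25)*(-3) = (9/(-16) + 25)*(-3) = (9*(-1/16) + 25)*(-3) = (-9/16 + 25)*(-3) = (391/16)*(-3) = -1173/16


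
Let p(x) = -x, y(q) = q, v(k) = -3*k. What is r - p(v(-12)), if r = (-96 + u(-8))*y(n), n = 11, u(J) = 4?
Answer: -976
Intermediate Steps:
r = -1012 (r = (-96 + 4)*11 = -92*11 = -1012)
r - p(v(-12)) = -1012 - (-1)*(-3*(-12)) = -1012 - (-1)*36 = -1012 - 1*(-36) = -1012 + 36 = -976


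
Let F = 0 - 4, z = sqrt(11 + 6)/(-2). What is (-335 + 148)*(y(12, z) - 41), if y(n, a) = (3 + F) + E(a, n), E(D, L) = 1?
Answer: 7667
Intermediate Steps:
z = -sqrt(17)/2 (z = sqrt(17)*(-1/2) = -sqrt(17)/2 ≈ -2.0616)
F = -4
y(n, a) = 0 (y(n, a) = (3 - 4) + 1 = -1 + 1 = 0)
(-335 + 148)*(y(12, z) - 41) = (-335 + 148)*(0 - 41) = -187*(-41) = 7667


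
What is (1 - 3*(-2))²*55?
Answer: 2695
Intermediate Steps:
(1 - 3*(-2))²*55 = (1 + 6)²*55 = 7²*55 = 49*55 = 2695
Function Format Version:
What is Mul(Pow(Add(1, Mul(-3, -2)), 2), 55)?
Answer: 2695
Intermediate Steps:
Mul(Pow(Add(1, Mul(-3, -2)), 2), 55) = Mul(Pow(Add(1, 6), 2), 55) = Mul(Pow(7, 2), 55) = Mul(49, 55) = 2695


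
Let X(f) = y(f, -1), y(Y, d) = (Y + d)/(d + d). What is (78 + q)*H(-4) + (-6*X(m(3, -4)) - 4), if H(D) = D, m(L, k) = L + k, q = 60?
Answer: -562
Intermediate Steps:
y(Y, d) = (Y + d)/(2*d) (y(Y, d) = (Y + d)/((2*d)) = (Y + d)*(1/(2*d)) = (Y + d)/(2*d))
X(f) = ½ - f/2 (X(f) = (½)*(f - 1)/(-1) = (½)*(-1)*(-1 + f) = ½ - f/2)
(78 + q)*H(-4) + (-6*X(m(3, -4)) - 4) = (78 + 60)*(-4) + (-6*(½ - (3 - 4)/2) - 4) = 138*(-4) + (-6*(½ - ½*(-1)) - 4) = -552 + (-6*(½ + ½) - 4) = -552 + (-6*1 - 4) = -552 + (-6 - 4) = -552 - 10 = -562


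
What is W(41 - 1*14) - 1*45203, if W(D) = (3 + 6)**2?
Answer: -45122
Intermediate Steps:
W(D) = 81 (W(D) = 9**2 = 81)
W(41 - 1*14) - 1*45203 = 81 - 1*45203 = 81 - 45203 = -45122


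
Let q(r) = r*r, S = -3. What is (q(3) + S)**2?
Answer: 36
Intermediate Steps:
q(r) = r**2
(q(3) + S)**2 = (3**2 - 3)**2 = (9 - 3)**2 = 6**2 = 36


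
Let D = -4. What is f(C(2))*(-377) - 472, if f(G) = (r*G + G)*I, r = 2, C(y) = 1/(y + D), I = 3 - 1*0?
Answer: 2449/2 ≈ 1224.5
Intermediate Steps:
I = 3 (I = 3 + 0 = 3)
C(y) = 1/(-4 + y) (C(y) = 1/(y - 4) = 1/(-4 + y))
f(G) = 9*G (f(G) = (2*G + G)*3 = (3*G)*3 = 9*G)
f(C(2))*(-377) - 472 = (9/(-4 + 2))*(-377) - 472 = (9/(-2))*(-377) - 472 = (9*(-½))*(-377) - 472 = -9/2*(-377) - 472 = 3393/2 - 472 = 2449/2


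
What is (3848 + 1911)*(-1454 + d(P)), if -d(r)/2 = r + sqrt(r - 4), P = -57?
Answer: -7717060 - 11518*I*sqrt(61) ≈ -7.7171e+6 - 89959.0*I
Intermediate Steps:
d(r) = -2*r - 2*sqrt(-4 + r) (d(r) = -2*(r + sqrt(r - 4)) = -2*(r + sqrt(-4 + r)) = -2*r - 2*sqrt(-4 + r))
(3848 + 1911)*(-1454 + d(P)) = (3848 + 1911)*(-1454 + (-2*(-57) - 2*sqrt(-4 - 57))) = 5759*(-1454 + (114 - 2*I*sqrt(61))) = 5759*(-1340 - 2*I*sqrt(61)) = -7717060 - 11518*I*sqrt(61)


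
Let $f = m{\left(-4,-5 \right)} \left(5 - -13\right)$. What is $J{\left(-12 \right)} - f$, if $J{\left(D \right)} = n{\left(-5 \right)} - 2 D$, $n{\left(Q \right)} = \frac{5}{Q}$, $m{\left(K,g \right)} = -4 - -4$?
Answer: $23$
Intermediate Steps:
$m{\left(K,g \right)} = 0$ ($m{\left(K,g \right)} = -4 + 4 = 0$)
$f = 0$ ($f = 0 \left(5 - -13\right) = 0 \left(5 + 13\right) = 0 \cdot 18 = 0$)
$J{\left(D \right)} = -1 - 2 D$ ($J{\left(D \right)} = \frac{5}{-5} - 2 D = 5 \left(- \frac{1}{5}\right) - 2 D = -1 - 2 D$)
$J{\left(-12 \right)} - f = \left(-1 - -24\right) - 0 = \left(-1 + 24\right) + 0 = 23 + 0 = 23$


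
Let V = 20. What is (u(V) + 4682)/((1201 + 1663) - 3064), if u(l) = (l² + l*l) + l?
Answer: -2751/100 ≈ -27.510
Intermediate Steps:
u(l) = l + 2*l² (u(l) = (l² + l²) + l = 2*l² + l = l + 2*l²)
(u(V) + 4682)/((1201 + 1663) - 3064) = (20*(1 + 2*20) + 4682)/((1201 + 1663) - 3064) = (20*(1 + 40) + 4682)/(2864 - 3064) = (20*41 + 4682)/(-200) = (820 + 4682)*(-1/200) = 5502*(-1/200) = -2751/100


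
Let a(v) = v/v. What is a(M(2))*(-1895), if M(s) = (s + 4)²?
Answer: -1895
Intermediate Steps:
M(s) = (4 + s)²
a(v) = 1
a(M(2))*(-1895) = 1*(-1895) = -1895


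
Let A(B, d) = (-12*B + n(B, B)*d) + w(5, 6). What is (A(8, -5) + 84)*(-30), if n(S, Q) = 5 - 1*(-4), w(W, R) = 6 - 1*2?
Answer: 1590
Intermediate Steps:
w(W, R) = 4 (w(W, R) = 6 - 2 = 4)
n(S, Q) = 9 (n(S, Q) = 5 + 4 = 9)
A(B, d) = 4 - 12*B + 9*d (A(B, d) = (-12*B + 9*d) + 4 = 4 - 12*B + 9*d)
(A(8, -5) + 84)*(-30) = ((4 - 12*8 + 9*(-5)) + 84)*(-30) = ((4 - 96 - 45) + 84)*(-30) = (-137 + 84)*(-30) = -53*(-30) = 1590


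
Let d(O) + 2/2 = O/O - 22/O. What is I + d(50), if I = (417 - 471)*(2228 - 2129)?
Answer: -133661/25 ≈ -5346.4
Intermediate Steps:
I = -5346 (I = -54*99 = -5346)
d(O) = -22/O (d(O) = -1 + (O/O - 22/O) = -1 + (1 - 22/O) = -22/O)
I + d(50) = -5346 - 22/50 = -5346 - 22*1/50 = -5346 - 11/25 = -133661/25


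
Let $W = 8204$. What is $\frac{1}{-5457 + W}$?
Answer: $\frac{1}{2747} \approx 0.00036403$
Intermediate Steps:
$\frac{1}{-5457 + W} = \frac{1}{-5457 + 8204} = \frac{1}{2747}$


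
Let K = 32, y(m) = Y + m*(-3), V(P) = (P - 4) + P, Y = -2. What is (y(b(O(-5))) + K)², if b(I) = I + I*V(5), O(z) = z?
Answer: 18225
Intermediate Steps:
V(P) = -4 + 2*P (V(P) = (-4 + P) + P = -4 + 2*P)
b(I) = 7*I (b(I) = I + I*(-4 + 2*5) = I + I*(-4 + 10) = I + I*6 = I + 6*I = 7*I)
y(m) = -2 - 3*m (y(m) = -2 + m*(-3) = -2 - 3*m)
(y(b(O(-5))) + K)² = ((-2 - 21*(-5)) + 32)² = ((-2 - 3*(-35)) + 32)² = ((-2 + 105) + 32)² = (103 + 32)² = 135² = 18225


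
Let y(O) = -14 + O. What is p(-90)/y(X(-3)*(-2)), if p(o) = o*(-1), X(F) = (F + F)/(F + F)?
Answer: -45/8 ≈ -5.6250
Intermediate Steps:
X(F) = 1 (X(F) = (2*F)/((2*F)) = (2*F)*(1/(2*F)) = 1)
p(o) = -o
p(-90)/y(X(-3)*(-2)) = (-1*(-90))/(-14 + 1*(-2)) = 90/(-14 - 2) = 90/(-16) = 90*(-1/16) = -45/8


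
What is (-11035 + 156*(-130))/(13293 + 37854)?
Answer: -31315/51147 ≈ -0.61226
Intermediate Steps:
(-11035 + 156*(-130))/(13293 + 37854) = (-11035 - 20280)/51147 = -31315*1/51147 = -31315/51147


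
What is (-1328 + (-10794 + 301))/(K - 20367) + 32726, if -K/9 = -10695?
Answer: 2483498867/75888 ≈ 32726.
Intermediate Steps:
K = 96255 (K = -9*(-10695) = 96255)
(-1328 + (-10794 + 301))/(K - 20367) + 32726 = (-1328 + (-10794 + 301))/(96255 - 20367) + 32726 = (-1328 - 10493)/75888 + 32726 = -11821*1/75888 + 32726 = -11821/75888 + 32726 = 2483498867/75888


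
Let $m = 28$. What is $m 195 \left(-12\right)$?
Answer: $-65520$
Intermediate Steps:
$m 195 \left(-12\right) = 28 \cdot 195 \left(-12\right) = 5460 \left(-12\right) = -65520$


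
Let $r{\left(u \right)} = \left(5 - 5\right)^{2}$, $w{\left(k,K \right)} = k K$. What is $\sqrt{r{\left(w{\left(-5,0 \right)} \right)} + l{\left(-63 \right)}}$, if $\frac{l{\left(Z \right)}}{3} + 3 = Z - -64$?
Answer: $i \sqrt{6} \approx 2.4495 i$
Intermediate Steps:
$w{\left(k,K \right)} = K k$
$l{\left(Z \right)} = 183 + 3 Z$ ($l{\left(Z \right)} = -9 + 3 \left(Z - -64\right) = -9 + 3 \left(Z + 64\right) = -9 + 3 \left(64 + Z\right) = -9 + \left(192 + 3 Z\right) = 183 + 3 Z$)
$r{\left(u \right)} = 0$ ($r{\left(u \right)} = 0^{2} = 0$)
$\sqrt{r{\left(w{\left(-5,0 \right)} \right)} + l{\left(-63 \right)}} = \sqrt{0 + \left(183 + 3 \left(-63\right)\right)} = \sqrt{0 + \left(183 - 189\right)} = \sqrt{0 - 6} = \sqrt{-6} = i \sqrt{6}$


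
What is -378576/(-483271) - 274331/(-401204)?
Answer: 284462422205/193890258284 ≈ 1.4671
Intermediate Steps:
-378576/(-483271) - 274331/(-401204) = -378576*(-1/483271) - 274331*(-1/401204) = 378576/483271 + 274331/401204 = 284462422205/193890258284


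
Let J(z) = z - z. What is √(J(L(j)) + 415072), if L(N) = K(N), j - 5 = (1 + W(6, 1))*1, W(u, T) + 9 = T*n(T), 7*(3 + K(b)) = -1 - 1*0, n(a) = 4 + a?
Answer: 4*√25942 ≈ 644.26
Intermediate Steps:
K(b) = -22/7 (K(b) = -3 + (-1 - 1*0)/7 = -3 + (-1 + 0)/7 = -3 + (⅐)*(-1) = -3 - ⅐ = -22/7)
W(u, T) = -9 + T*(4 + T)
j = 2 (j = 5 + (1 + (-9 + 1*(4 + 1)))*1 = 5 + (1 + (-9 + 1*5))*1 = 5 + (1 + (-9 + 5))*1 = 5 + (1 - 4)*1 = 5 - 3*1 = 5 - 3 = 2)
L(N) = -22/7
J(z) = 0
√(J(L(j)) + 415072) = √(0 + 415072) = √415072 = 4*√25942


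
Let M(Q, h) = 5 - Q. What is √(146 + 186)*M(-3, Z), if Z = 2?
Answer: 16*√83 ≈ 145.77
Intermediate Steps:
√(146 + 186)*M(-3, Z) = √(146 + 186)*(5 - 1*(-3)) = √332*(5 + 3) = (2*√83)*8 = 16*√83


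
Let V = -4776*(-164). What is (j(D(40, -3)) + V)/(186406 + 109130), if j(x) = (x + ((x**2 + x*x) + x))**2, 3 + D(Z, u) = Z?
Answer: 543163/18471 ≈ 29.406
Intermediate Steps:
D(Z, u) = -3 + Z
V = 783264
j(x) = (2*x + 2*x**2)**2 (j(x) = (x + ((x**2 + x**2) + x))**2 = (x + (2*x**2 + x))**2 = (x + (x + 2*x**2))**2 = (2*x + 2*x**2)**2)
(j(D(40, -3)) + V)/(186406 + 109130) = (4*(-3 + 40)**2*(1 + (-3 + 40))**2 + 783264)/(186406 + 109130) = (4*37**2*(1 + 37)**2 + 783264)/295536 = (4*1369*38**2 + 783264)*(1/295536) = (4*1369*1444 + 783264)*(1/295536) = (7907344 + 783264)*(1/295536) = 8690608*(1/295536) = 543163/18471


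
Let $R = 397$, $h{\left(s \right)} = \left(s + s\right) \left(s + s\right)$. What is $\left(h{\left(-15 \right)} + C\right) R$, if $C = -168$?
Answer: $290604$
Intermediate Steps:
$h{\left(s \right)} = 4 s^{2}$ ($h{\left(s \right)} = 2 s 2 s = 4 s^{2}$)
$\left(h{\left(-15 \right)} + C\right) R = \left(4 \left(-15\right)^{2} - 168\right) 397 = \left(4 \cdot 225 - 168\right) 397 = \left(900 - 168\right) 397 = 732 \cdot 397 = 290604$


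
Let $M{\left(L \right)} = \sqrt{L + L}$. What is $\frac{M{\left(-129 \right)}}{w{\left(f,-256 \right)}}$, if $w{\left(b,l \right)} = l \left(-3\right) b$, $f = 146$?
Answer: $\frac{i \sqrt{258}}{112128} \approx 0.00014325 i$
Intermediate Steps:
$w{\left(b,l \right)} = - 3 b l$ ($w{\left(b,l \right)} = - 3 l b = - 3 b l$)
$M{\left(L \right)} = \sqrt{2} \sqrt{L}$ ($M{\left(L \right)} = \sqrt{2 L} = \sqrt{2} \sqrt{L}$)
$\frac{M{\left(-129 \right)}}{w{\left(f,-256 \right)}} = \frac{\sqrt{2} \sqrt{-129}}{\left(-3\right) 146 \left(-256\right)} = \frac{\sqrt{2} i \sqrt{129}}{112128} = i \sqrt{258} \cdot \frac{1}{112128} = \frac{i \sqrt{258}}{112128}$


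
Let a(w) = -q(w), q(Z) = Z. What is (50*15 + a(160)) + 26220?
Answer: 26810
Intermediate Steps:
a(w) = -w
(50*15 + a(160)) + 26220 = (50*15 - 1*160) + 26220 = (750 - 160) + 26220 = 590 + 26220 = 26810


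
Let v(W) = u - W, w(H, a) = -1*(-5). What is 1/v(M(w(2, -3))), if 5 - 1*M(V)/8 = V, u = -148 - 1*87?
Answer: -1/235 ≈ -0.0042553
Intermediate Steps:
w(H, a) = 5
u = -235 (u = -148 - 87 = -235)
M(V) = 40 - 8*V
v(W) = -235 - W
1/v(M(w(2, -3))) = 1/(-235 - (40 - 8*5)) = 1/(-235 - (40 - 40)) = 1/(-235 - 1*0) = 1/(-235 + 0) = 1/(-235) = -1/235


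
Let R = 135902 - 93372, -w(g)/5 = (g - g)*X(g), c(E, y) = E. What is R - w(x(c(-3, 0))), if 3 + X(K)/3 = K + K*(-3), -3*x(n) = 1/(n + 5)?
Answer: 42530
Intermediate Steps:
x(n) = -1/(3*(5 + n)) (x(n) = -1/(3*(n + 5)) = -1/(3*(5 + n)))
X(K) = -9 - 6*K (X(K) = -9 + 3*(K + K*(-3)) = -9 + 3*(K - 3*K) = -9 + 3*(-2*K) = -9 - 6*K)
w(g) = 0 (w(g) = -5*(g - g)*(-9 - 6*g) = -0*(-9 - 6*g) = -5*0 = 0)
R = 42530
R - w(x(c(-3, 0))) = 42530 - 1*0 = 42530 + 0 = 42530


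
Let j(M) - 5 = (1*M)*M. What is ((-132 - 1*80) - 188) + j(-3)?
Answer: -386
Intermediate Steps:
j(M) = 5 + M² (j(M) = 5 + (1*M)*M = 5 + M*M = 5 + M²)
((-132 - 1*80) - 188) + j(-3) = ((-132 - 1*80) - 188) + (5 + (-3)²) = ((-132 - 80) - 188) + (5 + 9) = (-212 - 188) + 14 = -400 + 14 = -386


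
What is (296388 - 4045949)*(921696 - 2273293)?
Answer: 5067895398917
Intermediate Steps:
(296388 - 4045949)*(921696 - 2273293) = -3749561*(-1351597) = 5067895398917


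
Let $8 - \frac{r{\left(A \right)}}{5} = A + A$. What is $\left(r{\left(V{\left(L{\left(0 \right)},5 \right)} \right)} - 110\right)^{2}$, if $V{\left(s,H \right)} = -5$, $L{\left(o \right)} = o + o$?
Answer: $400$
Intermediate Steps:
$L{\left(o \right)} = 2 o$
$r{\left(A \right)} = 40 - 10 A$ ($r{\left(A \right)} = 40 - 5 \left(A + A\right) = 40 - 5 \cdot 2 A = 40 - 10 A$)
$\left(r{\left(V{\left(L{\left(0 \right)},5 \right)} \right)} - 110\right)^{2} = \left(\left(40 - -50\right) - 110\right)^{2} = \left(\left(40 + 50\right) - 110\right)^{2} = \left(90 - 110\right)^{2} = \left(-20\right)^{2} = 400$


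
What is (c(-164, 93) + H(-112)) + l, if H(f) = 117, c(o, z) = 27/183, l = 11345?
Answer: 699191/61 ≈ 11462.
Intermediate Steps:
c(o, z) = 9/61 (c(o, z) = 27*(1/183) = 9/61)
(c(-164, 93) + H(-112)) + l = (9/61 + 117) + 11345 = 7146/61 + 11345 = 699191/61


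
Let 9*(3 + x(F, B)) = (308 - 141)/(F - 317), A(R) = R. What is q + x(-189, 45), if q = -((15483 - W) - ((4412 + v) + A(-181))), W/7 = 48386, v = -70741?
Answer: 1169038957/4554 ≈ 2.5671e+5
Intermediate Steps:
W = 338702 (W = 7*48386 = 338702)
x(F, B) = -3 + 167/(9*(-317 + F)) (x(F, B) = -3 + ((308 - 141)/(F - 317))/9 = -3 + (167/(-317 + F))/9 = -3 + 167/(9*(-317 + F)))
q = 256709 (q = -((15483 - 1*338702) - ((4412 - 70741) - 181)) = -((15483 - 338702) - (-66329 - 181)) = -(-323219 - 1*(-66510)) = -(-323219 + 66510) = -1*(-256709) = 256709)
q + x(-189, 45) = 256709 + (8726 - 27*(-189))/(9*(-317 - 189)) = 256709 + (⅑)*(8726 + 5103)/(-506) = 256709 + (⅑)*(-1/506)*13829 = 256709 - 13829/4554 = 1169038957/4554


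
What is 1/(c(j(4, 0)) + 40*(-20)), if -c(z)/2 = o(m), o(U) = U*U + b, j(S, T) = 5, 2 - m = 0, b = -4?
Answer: -1/800 ≈ -0.0012500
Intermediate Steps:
m = 2 (m = 2 - 1*0 = 2 + 0 = 2)
o(U) = -4 + U**2 (o(U) = U*U - 4 = U**2 - 4 = -4 + U**2)
c(z) = 0 (c(z) = -2*(-4 + 2**2) = -2*(-4 + 4) = -2*0 = 0)
1/(c(j(4, 0)) + 40*(-20)) = 1/(0 + 40*(-20)) = 1/(0 - 800) = 1/(-800) = -1/800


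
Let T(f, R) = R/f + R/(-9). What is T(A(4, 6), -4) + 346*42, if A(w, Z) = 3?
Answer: 130780/9 ≈ 14531.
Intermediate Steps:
T(f, R) = -R/9 + R/f (T(f, R) = R/f + R*(-⅑) = R/f - R/9 = -R/9 + R/f)
T(A(4, 6), -4) + 346*42 = (-⅑*(-4) - 4/3) + 346*42 = (4/9 - 4*⅓) + 14532 = (4/9 - 4/3) + 14532 = -8/9 + 14532 = 130780/9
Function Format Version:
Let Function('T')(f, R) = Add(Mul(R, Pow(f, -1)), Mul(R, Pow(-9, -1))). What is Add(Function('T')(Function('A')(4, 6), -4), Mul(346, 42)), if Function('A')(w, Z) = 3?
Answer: Rational(130780, 9) ≈ 14531.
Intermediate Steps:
Function('T')(f, R) = Add(Mul(Rational(-1, 9), R), Mul(R, Pow(f, -1))) (Function('T')(f, R) = Add(Mul(R, Pow(f, -1)), Mul(R, Rational(-1, 9))) = Add(Mul(R, Pow(f, -1)), Mul(Rational(-1, 9), R)) = Add(Mul(Rational(-1, 9), R), Mul(R, Pow(f, -1))))
Add(Function('T')(Function('A')(4, 6), -4), Mul(346, 42)) = Add(Add(Mul(Rational(-1, 9), -4), Mul(-4, Pow(3, -1))), Mul(346, 42)) = Add(Add(Rational(4, 9), Mul(-4, Rational(1, 3))), 14532) = Add(Add(Rational(4, 9), Rational(-4, 3)), 14532) = Add(Rational(-8, 9), 14532) = Rational(130780, 9)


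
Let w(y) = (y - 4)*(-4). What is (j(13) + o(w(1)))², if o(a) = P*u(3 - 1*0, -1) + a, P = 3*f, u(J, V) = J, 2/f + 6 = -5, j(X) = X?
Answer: 66049/121 ≈ 545.86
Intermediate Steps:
f = -2/11 (f = 2/(-6 - 5) = 2/(-11) = 2*(-1/11) = -2/11 ≈ -0.18182)
P = -6/11 (P = 3*(-2/11) = -6/11 ≈ -0.54545)
w(y) = 16 - 4*y (w(y) = (-4 + y)*(-4) = 16 - 4*y)
o(a) = -18/11 + a (o(a) = -6*(3 - 1*0)/11 + a = -6*(3 + 0)/11 + a = -6/11*3 + a = -18/11 + a)
(j(13) + o(w(1)))² = (13 + (-18/11 + (16 - 4*1)))² = (13 + (-18/11 + (16 - 4)))² = (13 + (-18/11 + 12))² = (13 + 114/11)² = (257/11)² = 66049/121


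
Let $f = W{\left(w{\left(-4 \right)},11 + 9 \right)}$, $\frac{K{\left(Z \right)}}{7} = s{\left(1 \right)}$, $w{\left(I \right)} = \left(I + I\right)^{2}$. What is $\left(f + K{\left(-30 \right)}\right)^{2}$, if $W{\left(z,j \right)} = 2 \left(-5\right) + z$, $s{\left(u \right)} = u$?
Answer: $3721$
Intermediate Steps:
$w{\left(I \right)} = 4 I^{2}$ ($w{\left(I \right)} = \left(2 I\right)^{2} = 4 I^{2}$)
$W{\left(z,j \right)} = -10 + z$
$K{\left(Z \right)} = 7$ ($K{\left(Z \right)} = 7 \cdot 1 = 7$)
$f = 54$ ($f = -10 + 4 \left(-4\right)^{2} = -10 + 4 \cdot 16 = -10 + 64 = 54$)
$\left(f + K{\left(-30 \right)}\right)^{2} = \left(54 + 7\right)^{2} = 61^{2} = 3721$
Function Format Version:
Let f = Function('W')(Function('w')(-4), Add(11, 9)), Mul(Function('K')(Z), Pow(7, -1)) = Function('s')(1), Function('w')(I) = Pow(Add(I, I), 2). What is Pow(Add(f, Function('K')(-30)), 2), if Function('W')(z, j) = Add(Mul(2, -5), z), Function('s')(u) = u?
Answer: 3721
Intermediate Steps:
Function('w')(I) = Mul(4, Pow(I, 2)) (Function('w')(I) = Pow(Mul(2, I), 2) = Mul(4, Pow(I, 2)))
Function('W')(z, j) = Add(-10, z)
Function('K')(Z) = 7 (Function('K')(Z) = Mul(7, 1) = 7)
f = 54 (f = Add(-10, Mul(4, Pow(-4, 2))) = Add(-10, Mul(4, 16)) = Add(-10, 64) = 54)
Pow(Add(f, Function('K')(-30)), 2) = Pow(Add(54, 7), 2) = Pow(61, 2) = 3721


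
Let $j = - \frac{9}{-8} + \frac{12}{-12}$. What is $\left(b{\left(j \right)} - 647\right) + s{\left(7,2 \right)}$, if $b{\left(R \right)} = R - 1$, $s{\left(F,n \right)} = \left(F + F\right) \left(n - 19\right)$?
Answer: $- \frac{7087}{8} \approx -885.88$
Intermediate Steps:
$j = \frac{1}{8}$ ($j = \left(-9\right) \left(- \frac{1}{8}\right) + 12 \left(- \frac{1}{12}\right) = \frac{9}{8} - 1 = \frac{1}{8} \approx 0.125$)
$s{\left(F,n \right)} = 2 F \left(-19 + n\right)$
$b{\left(R \right)} = -1 + R$
$\left(b{\left(j \right)} - 647\right) + s{\left(7,2 \right)} = \left(\left(-1 + \frac{1}{8}\right) - 647\right) + 2 \cdot 7 \left(-19 + 2\right) = \left(- \frac{7}{8} - 647\right) + 2 \cdot 7 \left(-17\right) = - \frac{5183}{8} - 238 = - \frac{7087}{8}$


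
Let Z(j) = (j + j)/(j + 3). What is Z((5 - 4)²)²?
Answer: ¼ ≈ 0.25000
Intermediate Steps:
Z(j) = 2*j/(3 + j) (Z(j) = (2*j)/(3 + j) = 2*j/(3 + j))
Z((5 - 4)²)² = (2*(5 - 4)²/(3 + (5 - 4)²))² = (2*1²/(3 + 1²))² = (2*1/(3 + 1))² = (2*1/4)² = (2*1*(¼))² = (½)² = ¼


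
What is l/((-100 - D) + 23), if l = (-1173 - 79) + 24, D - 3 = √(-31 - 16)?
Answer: 320/21 - 4*I*√47/21 ≈ 15.238 - 1.3058*I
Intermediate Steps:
D = 3 + I*√47 (D = 3 + √(-31 - 16) = 3 + √(-47) = 3 + I*√47 ≈ 3.0 + 6.8557*I)
l = -1228 (l = -1252 + 24 = -1228)
l/((-100 - D) + 23) = -1228/((-100 - (3 + I*√47)) + 23) = -1228/((-100 + (-3 - I*√47)) + 23) = -1228/((-103 - I*√47) + 23) = -1228/(-80 - I*√47)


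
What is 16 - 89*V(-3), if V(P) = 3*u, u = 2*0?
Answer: 16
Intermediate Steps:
u = 0
V(P) = 0 (V(P) = 3*0 = 0)
16 - 89*V(-3) = 16 - 89*0 = 16 + 0 = 16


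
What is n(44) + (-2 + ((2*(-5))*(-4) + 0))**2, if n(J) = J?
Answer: 1488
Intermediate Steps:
n(44) + (-2 + ((2*(-5))*(-4) + 0))**2 = 44 + (-2 + ((2*(-5))*(-4) + 0))**2 = 44 + (-2 + (-10*(-4) + 0))**2 = 44 + (-2 + (40 + 0))**2 = 44 + (-2 + 40)**2 = 44 + 38**2 = 44 + 1444 = 1488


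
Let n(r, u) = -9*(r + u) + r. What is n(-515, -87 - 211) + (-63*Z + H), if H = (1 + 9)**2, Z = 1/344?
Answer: 2374225/344 ≈ 6901.8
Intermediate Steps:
Z = 1/344 ≈ 0.0029070
H = 100 (H = 10**2 = 100)
n(r, u) = -9*u - 8*r (n(r, u) = (-9*r - 9*u) + r = -9*u - 8*r)
n(-515, -87 - 211) + (-63*Z + H) = (-9*(-87 - 211) - 8*(-515)) + (-63*1/344 + 100) = (-9*(-298) + 4120) + (-63/344 + 100) = (2682 + 4120) + 34337/344 = 6802 + 34337/344 = 2374225/344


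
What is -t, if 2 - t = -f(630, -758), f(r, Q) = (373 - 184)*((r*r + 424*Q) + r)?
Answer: -14390084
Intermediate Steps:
f(r, Q) = 189*r + 189*r² + 80136*Q (f(r, Q) = 189*((r² + 424*Q) + r) = 189*(r + r² + 424*Q) = 189*r + 189*r² + 80136*Q)
t = 14390084 (t = 2 - (-1)*(189*630 + 189*630² + 80136*(-758)) = 2 - (-1)*(119070 + 189*396900 - 60743088) = 2 - (-1)*(119070 + 75014100 - 60743088) = 2 - (-1)*14390082 = 2 - 1*(-14390082) = 2 + 14390082 = 14390084)
-t = -1*14390084 = -14390084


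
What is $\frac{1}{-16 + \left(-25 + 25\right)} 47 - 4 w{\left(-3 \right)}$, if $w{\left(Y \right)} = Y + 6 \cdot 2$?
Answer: $- \frac{623}{16} \approx -38.938$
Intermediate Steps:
$w{\left(Y \right)} = 12 + Y$ ($w{\left(Y \right)} = Y + 12 = 12 + Y$)
$\frac{1}{-16 + \left(-25 + 25\right)} 47 - 4 w{\left(-3 \right)} = \frac{1}{-16 + \left(-25 + 25\right)} 47 + \left(0 - 4 \left(12 - 3\right)\right) = \frac{1}{-16 + 0} \cdot 47 + \left(0 - 36\right) = \frac{1}{-16} \cdot 47 + \left(0 - 36\right) = \left(- \frac{1}{16}\right) 47 - 36 = - \frac{47}{16} - 36 = - \frac{623}{16}$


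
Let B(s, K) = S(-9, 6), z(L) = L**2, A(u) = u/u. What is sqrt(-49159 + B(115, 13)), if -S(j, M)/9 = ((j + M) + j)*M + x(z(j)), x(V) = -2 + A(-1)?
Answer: I*sqrt(48502) ≈ 220.23*I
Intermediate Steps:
A(u) = 1
x(V) = -1 (x(V) = -2 + 1 = -1)
S(j, M) = 9 - 9*M*(M + 2*j) (S(j, M) = -9*(((j + M) + j)*M - 1) = -9*(((M + j) + j)*M - 1) = -9*((M + 2*j)*M - 1) = -9*(M*(M + 2*j) - 1) = -9*(-1 + M*(M + 2*j)) = 9 - 9*M*(M + 2*j))
B(s, K) = 657 (B(s, K) = 9 - 9*6**2 - 18*6*(-9) = 9 - 9*36 + 972 = 9 - 324 + 972 = 657)
sqrt(-49159 + B(115, 13)) = sqrt(-49159 + 657) = sqrt(-48502) = I*sqrt(48502)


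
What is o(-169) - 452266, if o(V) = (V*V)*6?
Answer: -280900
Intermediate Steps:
o(V) = 6*V² (o(V) = V²*6 = 6*V²)
o(-169) - 452266 = 6*(-169)² - 452266 = 6*28561 - 452266 = 171366 - 452266 = -280900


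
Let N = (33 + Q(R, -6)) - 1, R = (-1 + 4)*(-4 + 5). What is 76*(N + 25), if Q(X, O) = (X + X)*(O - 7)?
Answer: -1596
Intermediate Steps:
R = 3 (R = 3*1 = 3)
Q(X, O) = 2*X*(-7 + O) (Q(X, O) = (2*X)*(-7 + O) = 2*X*(-7 + O))
N = -46 (N = (33 + 2*3*(-7 - 6)) - 1 = (33 + 2*3*(-13)) - 1 = (33 - 78) - 1 = -45 - 1 = -46)
76*(N + 25) = 76*(-46 + 25) = 76*(-21) = -1596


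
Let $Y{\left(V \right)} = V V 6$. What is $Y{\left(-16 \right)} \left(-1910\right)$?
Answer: $-2933760$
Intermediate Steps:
$Y{\left(V \right)} = 6 V^{2}$ ($Y{\left(V \right)} = V^{2} \cdot 6 = 6 V^{2}$)
$Y{\left(-16 \right)} \left(-1910\right) = 6 \left(-16\right)^{2} \left(-1910\right) = 6 \cdot 256 \left(-1910\right) = 1536 \left(-1910\right) = -2933760$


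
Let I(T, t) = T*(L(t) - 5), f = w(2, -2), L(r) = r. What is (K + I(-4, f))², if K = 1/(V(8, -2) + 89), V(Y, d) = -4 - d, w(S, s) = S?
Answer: 1092025/7569 ≈ 144.28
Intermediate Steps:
f = 2
I(T, t) = T*(-5 + t) (I(T, t) = T*(t - 5) = T*(-5 + t))
K = 1/87 (K = 1/((-4 - 1*(-2)) + 89) = 1/((-4 + 2) + 89) = 1/(-2 + 89) = 1/87 ≈ 0.011494)
(K + I(-4, f))² = (1/87 - 4*(-5 + 2))² = (1/87 - 4*(-3))² = (1/87 + 12)² = (1045/87)² = 1092025/7569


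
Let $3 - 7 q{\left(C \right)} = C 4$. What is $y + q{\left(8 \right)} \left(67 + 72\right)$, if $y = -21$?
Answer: $- \frac{4178}{7} \approx -596.86$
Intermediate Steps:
$q{\left(C \right)} = \frac{3}{7} - \frac{4 C}{7}$ ($q{\left(C \right)} = \frac{3}{7} - \frac{C 4}{7} = \frac{3}{7} - \frac{4 C}{7}$)
$y + q{\left(8 \right)} \left(67 + 72\right) = -21 + \left(\frac{3}{7} - \frac{32}{7}\right) \left(67 + 72\right) = -21 + \left(\frac{3}{7} - \frac{32}{7}\right) 139 = -21 - \frac{4031}{7} = - \frac{4178}{7}$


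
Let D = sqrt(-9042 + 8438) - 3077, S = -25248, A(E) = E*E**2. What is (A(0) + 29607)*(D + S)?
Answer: -838618275 + 59214*I*sqrt(151) ≈ -8.3862e+8 + 7.2763e+5*I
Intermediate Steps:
A(E) = E**3
D = -3077 + 2*I*sqrt(151) (D = sqrt(-604) - 3077 = 2*I*sqrt(151) - 3077 = -3077 + 2*I*sqrt(151) ≈ -3077.0 + 24.576*I)
(A(0) + 29607)*(D + S) = (0**3 + 29607)*((-3077 + 2*I*sqrt(151)) - 25248) = (0 + 29607)*(-28325 + 2*I*sqrt(151)) = 29607*(-28325 + 2*I*sqrt(151)) = -838618275 + 59214*I*sqrt(151)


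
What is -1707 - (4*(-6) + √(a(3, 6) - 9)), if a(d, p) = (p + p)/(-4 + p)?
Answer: -1683 - I*√3 ≈ -1683.0 - 1.732*I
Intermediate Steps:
a(d, p) = 2*p/(-4 + p) (a(d, p) = (2*p)/(-4 + p) = 2*p/(-4 + p))
-1707 - (4*(-6) + √(a(3, 6) - 9)) = -1707 - (4*(-6) + √(2*6/(-4 + 6) - 9)) = -1707 - (-24 + √(2*6/2 - 9)) = -1707 - (-24 + √(2*6*(½) - 9)) = -1707 - (-24 + √(6 - 9)) = -1707 - (-24 + √(-3)) = -1707 - (-24 + I*√3) = -1707 + (24 - I*√3) = -1683 - I*√3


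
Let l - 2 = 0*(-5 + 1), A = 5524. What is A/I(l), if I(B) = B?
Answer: 2762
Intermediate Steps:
l = 2 (l = 2 + 0*(-5 + 1) = 2 + 0*(-4) = 2 + 0 = 2)
A/I(l) = 5524/2 = 5524*(½) = 2762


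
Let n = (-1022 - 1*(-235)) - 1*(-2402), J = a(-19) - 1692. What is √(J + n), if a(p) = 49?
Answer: 2*I*√7 ≈ 5.2915*I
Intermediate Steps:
J = -1643 (J = 49 - 1692 = -1643)
n = 1615 (n = (-1022 + 235) + 2402 = -787 + 2402 = 1615)
√(J + n) = √(-1643 + 1615) = √(-28) = 2*I*√7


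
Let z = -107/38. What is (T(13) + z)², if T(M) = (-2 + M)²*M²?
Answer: 603659072025/1444 ≈ 4.1805e+8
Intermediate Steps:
z = -107/38 (z = -107*1/38 = -107/38 ≈ -2.8158)
T(M) = M²*(-2 + M)²
(T(13) + z)² = (13²*(-2 + 13)² - 107/38)² = (169*11² - 107/38)² = (169*121 - 107/38)² = (20449 - 107/38)² = (776955/38)² = 603659072025/1444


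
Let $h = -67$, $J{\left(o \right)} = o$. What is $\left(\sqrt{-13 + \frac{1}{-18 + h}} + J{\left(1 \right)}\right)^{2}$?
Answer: $\frac{\left(85 + i \sqrt{94010}\right)^{2}}{7225} \approx -12.012 + 7.2144 i$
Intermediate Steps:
$\left(\sqrt{-13 + \frac{1}{-18 + h}} + J{\left(1 \right)}\right)^{2} = \left(\sqrt{-13 + \frac{1}{-18 - 67}} + 1\right)^{2} = \left(\sqrt{-13 + \frac{1}{-85}} + 1\right)^{2} = \left(\sqrt{-13 - \frac{1}{85}} + 1\right)^{2} = \left(\sqrt{- \frac{1106}{85}} + 1\right)^{2} = \left(\frac{i \sqrt{94010}}{85} + 1\right)^{2} = \left(1 + \frac{i \sqrt{94010}}{85}\right)^{2}$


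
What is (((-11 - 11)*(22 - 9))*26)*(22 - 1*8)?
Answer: -104104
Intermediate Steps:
(((-11 - 11)*(22 - 9))*26)*(22 - 1*8) = (-22*13*26)*(22 - 8) = -286*26*14 = -7436*14 = -104104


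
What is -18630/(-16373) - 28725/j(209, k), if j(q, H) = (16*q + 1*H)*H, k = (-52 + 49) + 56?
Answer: 2883849405/2947811293 ≈ 0.97830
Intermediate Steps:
k = 53 (k = -3 + 56 = 53)
j(q, H) = H*(H + 16*q) (j(q, H) = (16*q + H)*H = (H + 16*q)*H = H*(H + 16*q))
-18630/(-16373) - 28725/j(209, k) = -18630/(-16373) - 28725*1/(53*(53 + 16*209)) = -18630*(-1/16373) - 28725*1/(53*(53 + 3344)) = 18630/16373 - 28725/(53*3397) = 18630/16373 - 28725/180041 = 2883849405/2947811293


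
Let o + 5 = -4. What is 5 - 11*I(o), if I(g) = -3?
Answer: 38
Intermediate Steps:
o = -9 (o = -5 - 4 = -9)
5 - 11*I(o) = 5 - 11*(-3) = 5 + 33 = 38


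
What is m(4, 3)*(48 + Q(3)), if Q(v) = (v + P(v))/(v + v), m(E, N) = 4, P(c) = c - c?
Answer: 194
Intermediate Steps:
P(c) = 0
Q(v) = ½ (Q(v) = (v + 0)/(v + v) = v/((2*v)) = v*(1/(2*v)) = ½)
m(4, 3)*(48 + Q(3)) = 4*(48 + ½) = 4*(97/2) = 194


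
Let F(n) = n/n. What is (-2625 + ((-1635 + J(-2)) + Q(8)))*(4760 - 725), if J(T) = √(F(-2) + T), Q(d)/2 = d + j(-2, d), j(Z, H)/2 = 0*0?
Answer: -17124540 + 4035*I ≈ -1.7125e+7 + 4035.0*I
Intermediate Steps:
F(n) = 1
j(Z, H) = 0 (j(Z, H) = 2*(0*0) = 2*0 = 0)
Q(d) = 2*d (Q(d) = 2*(d + 0) = 2*d)
J(T) = √(1 + T)
(-2625 + ((-1635 + J(-2)) + Q(8)))*(4760 - 725) = (-2625 + ((-1635 + √(1 - 2)) + 2*8))*(4760 - 725) = (-2625 + ((-1635 + √(-1)) + 16))*4035 = (-2625 + ((-1635 + I) + 16))*4035 = (-2625 + (-1619 + I))*4035 = (-4244 + I)*4035 = -17124540 + 4035*I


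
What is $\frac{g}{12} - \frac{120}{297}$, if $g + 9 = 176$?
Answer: $\frac{5351}{396} \approx 13.513$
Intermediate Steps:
$g = 167$ ($g = -9 + 176 = 167$)
$\frac{g}{12} - \frac{120}{297} = \frac{167}{12} - \frac{120}{297} = 167 \cdot \frac{1}{12} - \frac{40}{99} = \frac{167}{12} - \frac{40}{99} = \frac{5351}{396}$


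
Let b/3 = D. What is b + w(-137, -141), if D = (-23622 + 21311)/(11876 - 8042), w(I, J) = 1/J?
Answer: -109043/60066 ≈ -1.8154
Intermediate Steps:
D = -2311/3834 ≈ -0.60277
b = -2311/1278 (b = 3*(-2311/3834) = -2311/1278 ≈ -1.8083)
b + w(-137, -141) = -2311/1278 + 1/(-141) = -2311/1278 - 1/141 = -109043/60066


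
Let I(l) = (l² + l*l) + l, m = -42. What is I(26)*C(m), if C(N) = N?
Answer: -57876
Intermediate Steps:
I(l) = l + 2*l² (I(l) = (l² + l²) + l = 2*l² + l = l + 2*l²)
I(26)*C(m) = (26*(1 + 2*26))*(-42) = (26*(1 + 52))*(-42) = (26*53)*(-42) = 1378*(-42) = -57876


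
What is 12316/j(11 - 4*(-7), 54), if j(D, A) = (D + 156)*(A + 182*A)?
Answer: 6158/963495 ≈ 0.0063913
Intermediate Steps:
j(D, A) = 183*A*(156 + D) (j(D, A) = (156 + D)*(183*A) = 183*A*(156 + D))
12316/j(11 - 4*(-7), 54) = 12316/((183*54*(156 + (11 - 4*(-7))))) = 12316/((183*54*(156 + (11 + 28)))) = 12316/((183*54*(156 + 39))) = 12316/((183*54*195)) = 12316/1926990 = 12316*(1/1926990) = 6158/963495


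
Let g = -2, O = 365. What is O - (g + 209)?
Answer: 158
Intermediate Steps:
O - (g + 209) = 365 - (-2 + 209) = 365 - 1*207 = 365 - 207 = 158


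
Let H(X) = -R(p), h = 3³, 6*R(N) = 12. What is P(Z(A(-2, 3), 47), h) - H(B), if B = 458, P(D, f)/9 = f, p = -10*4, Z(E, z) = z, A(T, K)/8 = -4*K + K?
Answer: 245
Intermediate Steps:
A(T, K) = -24*K (A(T, K) = 8*(-4*K + K) = 8*(-3*K) = -24*K)
p = -40
R(N) = 2 (R(N) = (⅙)*12 = 2)
h = 27
P(D, f) = 9*f
H(X) = -2 (H(X) = -1*2 = -2)
P(Z(A(-2, 3), 47), h) - H(B) = 9*27 - 1*(-2) = 243 + 2 = 245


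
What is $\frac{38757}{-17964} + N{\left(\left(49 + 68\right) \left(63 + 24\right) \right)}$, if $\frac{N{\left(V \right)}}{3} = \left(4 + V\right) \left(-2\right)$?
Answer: $- \frac{365867743}{5988} \approx -61100.0$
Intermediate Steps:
$N{\left(V \right)} = -24 - 6 V$ ($N{\left(V \right)} = 3 \left(4 + V\right) \left(-2\right) = 3 \left(-8 - 2 V\right) = -24 - 6 V$)
$\frac{38757}{-17964} + N{\left(\left(49 + 68\right) \left(63 + 24\right) \right)} = \frac{38757}{-17964} - \left(24 + 6 \left(49 + 68\right) \left(63 + 24\right)\right) = 38757 \left(- \frac{1}{17964}\right) - \left(24 + 6 \cdot 117 \cdot 87\right) = - \frac{12919}{5988} - 61098 = - \frac{365867743}{5988}$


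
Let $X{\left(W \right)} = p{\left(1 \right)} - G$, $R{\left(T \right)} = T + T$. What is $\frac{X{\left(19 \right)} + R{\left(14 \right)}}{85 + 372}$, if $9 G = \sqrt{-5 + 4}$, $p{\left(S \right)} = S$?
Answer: $\frac{29}{457} - \frac{i}{4113} \approx 0.063457 - 0.00024313 i$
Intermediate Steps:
$R{\left(T \right)} = 2 T$
$G = \frac{i}{9}$ ($G = \frac{\sqrt{-5 + 4}}{9} = \frac{\sqrt{-1}}{9} = \frac{i}{9} \approx 0.11111 i$)
$X{\left(W \right)} = 1 - \frac{i}{9}$
$\frac{X{\left(19 \right)} + R{\left(14 \right)}}{85 + 372} = \frac{\left(1 - \frac{i}{9}\right) + 2 \cdot 14}{85 + 372} = \frac{\left(1 - \frac{i}{9}\right) + 28}{457} = \left(29 - \frac{i}{9}\right) \frac{1}{457} = \frac{29}{457} - \frac{i}{4113}$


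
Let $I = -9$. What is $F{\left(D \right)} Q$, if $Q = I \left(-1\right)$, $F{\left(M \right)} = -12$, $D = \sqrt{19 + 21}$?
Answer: $-108$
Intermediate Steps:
$D = 2 \sqrt{10}$ ($D = \sqrt{40} = 2 \sqrt{10} \approx 6.3246$)
$Q = 9$ ($Q = \left(-9\right) \left(-1\right) = 9$)
$F{\left(D \right)} Q = \left(-12\right) 9 = -108$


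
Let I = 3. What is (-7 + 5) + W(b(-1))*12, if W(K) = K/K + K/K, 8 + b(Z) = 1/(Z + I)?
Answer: 22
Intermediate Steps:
b(Z) = -8 + 1/(3 + Z) (b(Z) = -8 + 1/(Z + 3) = -8 + 1/(3 + Z))
W(K) = 2 (W(K) = 1 + 1 = 2)
(-7 + 5) + W(b(-1))*12 = (-7 + 5) + 2*12 = -2 + 24 = 22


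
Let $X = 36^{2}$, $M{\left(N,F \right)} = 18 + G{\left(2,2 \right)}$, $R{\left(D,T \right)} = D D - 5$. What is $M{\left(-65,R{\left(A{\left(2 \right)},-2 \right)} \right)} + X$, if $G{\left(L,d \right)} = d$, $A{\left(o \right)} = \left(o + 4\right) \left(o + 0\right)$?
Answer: $1316$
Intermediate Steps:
$A{\left(o \right)} = o \left(4 + o\right)$ ($A{\left(o \right)} = \left(4 + o\right) o = o \left(4 + o\right)$)
$R{\left(D,T \right)} = -5 + D^{2}$ ($R{\left(D,T \right)} = D^{2} - 5 = -5 + D^{2}$)
$M{\left(N,F \right)} = 20$ ($M{\left(N,F \right)} = 18 + 2 = 20$)
$X = 1296$
$M{\left(-65,R{\left(A{\left(2 \right)},-2 \right)} \right)} + X = 20 + 1296 = 1316$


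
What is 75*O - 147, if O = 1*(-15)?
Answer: -1272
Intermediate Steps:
O = -15
75*O - 147 = 75*(-15) - 147 = -1125 - 147 = -1272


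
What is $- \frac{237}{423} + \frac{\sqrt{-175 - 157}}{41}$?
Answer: $- \frac{79}{141} + \frac{2 i \sqrt{83}}{41} \approx -0.56028 + 0.44441 i$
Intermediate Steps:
$- \frac{237}{423} + \frac{\sqrt{-175 - 157}}{41} = \left(-237\right) \frac{1}{423} + \sqrt{-332} \cdot \frac{1}{41} = - \frac{79}{141} + 2 i \sqrt{83} \cdot \frac{1}{41} = - \frac{79}{141} + \frac{2 i \sqrt{83}}{41}$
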